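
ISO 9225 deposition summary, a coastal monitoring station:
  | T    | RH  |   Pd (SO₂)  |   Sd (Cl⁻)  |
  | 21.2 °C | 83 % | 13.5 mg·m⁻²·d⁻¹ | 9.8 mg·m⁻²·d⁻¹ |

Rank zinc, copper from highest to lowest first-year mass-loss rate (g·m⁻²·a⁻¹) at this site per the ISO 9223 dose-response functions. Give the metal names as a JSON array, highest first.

["copper", "zinc"]

zinc: T>10 °C ⇒ hinge -0.071·(21.2−10) = -0.7952
  SO₂ term: 0.0129·13.5^0.44·exp(0.046·83-0.7952) = 0.8331
  Sd branch = 0.0175·Sd^0.57·e^(0.008·RH+0.085·T) = 0.7568 μm/a
  sum: 0.8331 + 0.7568 → r_corr = 1.59 μm/a
  mass loss = 1.59 μm/a × 7.14 g/cm³ = 11.35 g·m⁻²·a⁻¹
copper: T>10 °C ⇒ hinge -0.080·(21.2−10) = -0.8960
  Pd branch = 0.0053·Pd^0.26·e^(0.059·RH+f) = 0.5699 μm/a
  Cl⁻ term: 0.01025·9.8^0.27·exp(0.036·83+0.049·21.2) = 1.065
  sum: 0.5699 + 1.065 → r_corr = 1.634 μm/a
  mass loss = 1.634 μm/a × 8.96 g/cm³ = 14.64 g·m⁻²·a⁻¹
Ordering by g·m⁻²·a⁻¹: copper (14.6) > zinc (11.4)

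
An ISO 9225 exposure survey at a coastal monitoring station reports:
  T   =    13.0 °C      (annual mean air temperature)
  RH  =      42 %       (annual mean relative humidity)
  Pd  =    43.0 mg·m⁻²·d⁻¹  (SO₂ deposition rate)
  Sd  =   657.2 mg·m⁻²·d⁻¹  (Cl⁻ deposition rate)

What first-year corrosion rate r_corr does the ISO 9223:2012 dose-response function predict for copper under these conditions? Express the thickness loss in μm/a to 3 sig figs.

copper: temperature factor f = -0.080·(3.0) = -0.2400
  Pd branch = 0.0053·Pd^0.26·e^(0.059·RH+f) = 0.1321 μm/a
  Cl⁻ term: 0.01025·657.2^0.27·exp(0.036·42+0.049·13.0) = 0.5068
  r_corr = 0.1321 + 0.5068 = 0.6389 μm/a

r_corr = 0.639 μm/a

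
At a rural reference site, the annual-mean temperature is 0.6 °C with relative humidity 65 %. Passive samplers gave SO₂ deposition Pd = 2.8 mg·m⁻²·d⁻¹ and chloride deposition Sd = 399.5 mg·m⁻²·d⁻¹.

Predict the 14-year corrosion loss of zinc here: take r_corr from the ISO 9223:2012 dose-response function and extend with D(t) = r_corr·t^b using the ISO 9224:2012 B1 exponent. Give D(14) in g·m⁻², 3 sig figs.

D(14) = 74.7 g·m⁻²

zinc: temperature factor f = +0.038·(-9.4) = -0.3572
  sulphur-dioxide contribution → 0.2823 μm/a
  chloride contribution → 0.9416 μm/a
  total first-year rate 1.224 μm/a
Long-term exponent b (ISO 9224 Table 2, B1) = 0.813
  D(14) = 1.224 × 14^0.813 = 1.224 × 8.547 = 10.46 μm
  Mass loss = 10.46 μm × 7.14 g/cm³ = 74.69 g·m⁻²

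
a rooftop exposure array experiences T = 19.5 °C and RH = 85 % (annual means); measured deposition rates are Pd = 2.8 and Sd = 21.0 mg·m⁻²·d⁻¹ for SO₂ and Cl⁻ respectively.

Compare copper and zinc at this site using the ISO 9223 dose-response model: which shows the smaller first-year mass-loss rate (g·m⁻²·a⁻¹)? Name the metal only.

zinc

copper: f(T) = -0.080·(T−10) [T>10 °C] = -0.7600
  Pd branch = 0.0053·Pd^0.26·e^(0.059·RH+f) = 0.488 μm/a
  Cl⁻ term: 0.01025·21.0^0.27·exp(0.036·85+0.049·19.5) = 1.293
  r_corr = 0.488 + 1.293 = 1.781 μm/a
  mass loss = 1.781 μm/a × 8.96 g/cm³ = 15.96 g·m⁻²·a⁻¹
zinc: T>10 °C ⇒ hinge -0.071·(19.5−10) = -0.6745
  SO₂ term: 0.0129·2.8^0.44·exp(0.046·85-0.6745) = 0.5158
  Sd branch = 0.0175·Sd^0.57·e^(0.008·RH+0.085·T) = 1.028 μm/a
  r_corr = 0.5158 + 1.028 = 1.544 μm/a
  mass loss = 1.544 μm/a × 7.14 g/cm³ = 11.02 g·m⁻²·a⁻¹
Ordering by g·m⁻²·a⁻¹: copper (16) > zinc (11)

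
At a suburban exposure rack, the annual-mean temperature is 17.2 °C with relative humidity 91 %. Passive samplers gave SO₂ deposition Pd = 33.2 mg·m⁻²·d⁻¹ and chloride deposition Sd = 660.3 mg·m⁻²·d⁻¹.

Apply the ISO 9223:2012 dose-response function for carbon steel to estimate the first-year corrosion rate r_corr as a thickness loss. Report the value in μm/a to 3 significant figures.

carbon steel: f(T) = -0.054·(T−10) [T>10 °C] = -0.3888
  SO₂ term: 1.77·33.2^0.52·exp(0.02·91-0.3888) = 45.76
  Cl⁻ term: 0.102·660.3^0.62·exp(0.033·91+0.04·17.2) = 229
  sum: 45.76 + 229 → r_corr = 274.8 μm/a

r_corr = 275 μm/a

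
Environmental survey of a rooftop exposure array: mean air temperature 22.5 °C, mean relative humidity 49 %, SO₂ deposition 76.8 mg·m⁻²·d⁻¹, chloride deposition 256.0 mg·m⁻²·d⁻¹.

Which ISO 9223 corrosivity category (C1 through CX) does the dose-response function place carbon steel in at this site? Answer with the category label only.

C4

carbon steel: f(T) = -0.054·(T−10) [T>10 °C] = -0.6750
  sulphur-dioxide contribution → 22.95 μm/a
  chloride contribution → 39.34 μm/a
  ⇒ r_corr(carbon steel) = 62.29 μm/a
Category bounds: 50…80 μm/a bracket r_corr ⇒ C4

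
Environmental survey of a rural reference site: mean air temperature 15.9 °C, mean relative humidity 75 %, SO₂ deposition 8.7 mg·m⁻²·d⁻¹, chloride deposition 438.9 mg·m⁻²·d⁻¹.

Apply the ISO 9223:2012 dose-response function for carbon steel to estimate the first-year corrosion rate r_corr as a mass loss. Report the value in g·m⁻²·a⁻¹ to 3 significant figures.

r_corr = 921 g·m⁻²·a⁻¹

carbon steel: T>10 °C ⇒ hinge -0.054·(15.9−10) = -0.3186
  SO₂ term: 1.77·8.7^0.52·exp(0.02·75-0.3186) = 17.77
  Cl⁻ term: 0.102·438.9^0.62·exp(0.033·75+0.04·15.9) = 99.53
  sum: 17.77 + 99.53 → r_corr = 117.3 μm/a
Convert to mass loss: 117.3 μm/a × 7.85 g/cm³ = 920.8 g·m⁻²·a⁻¹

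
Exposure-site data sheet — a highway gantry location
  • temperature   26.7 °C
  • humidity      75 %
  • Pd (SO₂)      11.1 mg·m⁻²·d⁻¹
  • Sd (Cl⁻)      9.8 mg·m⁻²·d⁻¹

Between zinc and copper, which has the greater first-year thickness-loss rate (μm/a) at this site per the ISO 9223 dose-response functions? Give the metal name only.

zinc

zinc: temperature factor f = -0.071·(16.7) = -1.1857
  sulphur-dioxide contribution → 0.358 μm/a
  chloride contribution → 1.133 μm/a
  ⇒ r_corr(zinc) = 1.491 μm/a
copper: temperature factor f = -0.080·(16.7) = -1.3360
  sulphur-dioxide contribution → 0.2176 μm/a
  chloride contribution → 1.045 μm/a
  total first-year rate 1.263 μm/a
Ordering by μm/a: zinc (1.49) > copper (1.26)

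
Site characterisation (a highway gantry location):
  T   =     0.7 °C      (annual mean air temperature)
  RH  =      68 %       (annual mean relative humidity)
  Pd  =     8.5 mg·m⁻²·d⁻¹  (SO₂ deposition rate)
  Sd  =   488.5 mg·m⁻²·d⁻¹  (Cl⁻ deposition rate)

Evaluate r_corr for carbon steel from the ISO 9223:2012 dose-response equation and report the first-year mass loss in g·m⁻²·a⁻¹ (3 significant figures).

r_corr = 402 g·m⁻²·a⁻¹

carbon steel: f(T) = +0.150·(T−10) [T≤10 °C] = -1.3950
  SO₂ term: 1.77·8.5^0.52·exp(0.02·68-1.3950) = 5.201
  Cl⁻ term: 0.102·488.5^0.62·exp(0.033·68+0.04·0.7) = 45.96
  r_corr = 5.201 + 45.96 = 51.16 μm/a
Convert to mass loss: 51.16 μm/a × 7.85 g/cm³ = 401.6 g·m⁻²·a⁻¹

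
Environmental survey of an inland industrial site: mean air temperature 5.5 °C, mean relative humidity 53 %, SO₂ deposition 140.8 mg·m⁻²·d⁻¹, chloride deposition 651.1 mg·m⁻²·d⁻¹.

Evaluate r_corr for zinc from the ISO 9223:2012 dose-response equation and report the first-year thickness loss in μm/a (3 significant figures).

zinc: temperature factor f = +0.038·(-4.5) = -0.1710
  SO₂ term: 0.0129·140.8^0.44·exp(0.046·53-0.1710) = 1.098
  Sd branch = 0.0175·Sd^0.57·e^(0.008·RH+0.085·T) = 1.714 μm/a
  r_corr = 1.098 + 1.714 = 2.812 μm/a

r_corr = 2.81 μm/a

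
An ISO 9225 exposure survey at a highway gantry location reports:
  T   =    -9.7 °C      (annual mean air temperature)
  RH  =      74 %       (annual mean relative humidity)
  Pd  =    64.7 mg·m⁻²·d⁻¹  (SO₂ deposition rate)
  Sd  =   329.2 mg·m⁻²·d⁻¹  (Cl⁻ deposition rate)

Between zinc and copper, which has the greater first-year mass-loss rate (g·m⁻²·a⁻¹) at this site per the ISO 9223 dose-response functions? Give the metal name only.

zinc: temperature factor f = +0.038·(-19.7) = -0.7486
  SO₂ term: 0.0129·64.7^0.44·exp(0.046·74-0.7486) = 1.15
  Cl⁻ term: 0.0175·329.2^0.57·exp(0.008·74+0.085·-9.7) = 0.3776
  sum: 1.15 + 0.3776 → r_corr = 1.527 μm/a
  mass loss = 1.527 μm/a × 7.14 g/cm³ = 10.91 g·m⁻²·a⁻¹
copper: T≤10 °C ⇒ hinge +0.126·(-9.7−10) = -2.4822
  Pd branch = 0.0053·Pd^0.26·e^(0.059·RH+f) = 0.1031 μm/a
  Sd branch = 0.01025·Sd^0.27·e^(0.036·RH+0.049·T) = 0.4375 μm/a
  sum: 0.1031 + 0.4375 → r_corr = 0.5406 μm/a
  mass loss = 0.5406 μm/a × 8.96 g/cm³ = 4.844 g·m⁻²·a⁻¹
Ordering by g·m⁻²·a⁻¹: zinc (10.9) > copper (4.84)

zinc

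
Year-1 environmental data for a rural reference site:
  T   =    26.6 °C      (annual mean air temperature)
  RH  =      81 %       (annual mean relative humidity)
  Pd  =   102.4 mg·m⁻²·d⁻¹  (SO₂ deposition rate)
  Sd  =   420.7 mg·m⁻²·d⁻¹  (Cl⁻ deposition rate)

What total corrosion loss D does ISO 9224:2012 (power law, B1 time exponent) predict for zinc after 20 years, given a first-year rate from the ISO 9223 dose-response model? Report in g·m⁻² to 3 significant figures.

zinc: T>10 °C ⇒ hinge -0.071·(26.6−10) = -1.1786
  SO₂ term: 0.0129·102.4^0.44·exp(0.046·81-1.1786) = 1.263
  Sd branch = 0.0175·Sd^0.57·e^(0.008·RH+0.085·T) = 10.05 μm/a
  r_corr = 1.263 + 10.05 = 11.31 μm/a
Long-term exponent b (ISO 9224 Table 2, B1) = 0.813
  D(20) = 11.31 × 20^0.813 = 11.31 × 11.42 = 129.2 μm
  Mass loss = 129.2 μm × 7.14 g/cm³ = 922.4 g·m⁻²

D(20) = 922 g·m⁻²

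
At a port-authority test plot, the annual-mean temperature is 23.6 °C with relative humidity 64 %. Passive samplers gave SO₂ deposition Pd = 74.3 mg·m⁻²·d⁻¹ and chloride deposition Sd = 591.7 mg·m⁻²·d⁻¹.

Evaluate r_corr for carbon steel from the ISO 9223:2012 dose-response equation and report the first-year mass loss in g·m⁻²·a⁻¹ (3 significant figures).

r_corr = 1.12e+03 g·m⁻²·a⁻¹

carbon steel: f(T) = -0.054·(T−10) [T>10 °C] = -0.7344
  sulphur-dioxide contribution → 28.7 μm/a
  chloride contribution → 113.4 μm/a
  ⇒ r_corr(carbon steel) = 142.1 μm/a
Convert to mass loss: 142.1 μm/a × 7.85 g/cm³ = 1115 g·m⁻²·a⁻¹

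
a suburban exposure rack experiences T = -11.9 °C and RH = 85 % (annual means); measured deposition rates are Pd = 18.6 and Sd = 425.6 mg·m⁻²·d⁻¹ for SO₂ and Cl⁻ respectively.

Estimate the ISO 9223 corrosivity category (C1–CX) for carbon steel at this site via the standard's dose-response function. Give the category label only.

C3

carbon steel: f(T) = +0.150·(T−10) [T≤10 °C] = -3.2850
  sulphur-dioxide contribution → 1.659 μm/a
  chloride contribution → 44.67 μm/a
  ⇒ r_corr(carbon steel) = 46.33 μm/a
ISO 9223 Table 2 (carbon steel): 25 < 46.3 ≤ 50 μm/a ⇒ C3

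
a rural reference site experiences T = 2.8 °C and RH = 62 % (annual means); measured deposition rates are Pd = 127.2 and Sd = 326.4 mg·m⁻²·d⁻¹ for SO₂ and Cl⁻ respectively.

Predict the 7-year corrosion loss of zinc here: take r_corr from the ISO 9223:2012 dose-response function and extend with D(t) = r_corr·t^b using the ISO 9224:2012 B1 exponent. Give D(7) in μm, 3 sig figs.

D(7) = 11.8 μm

zinc: temperature factor f = +0.038·(-7.2) = -0.2736
  Pd branch = 0.0129·Pd^0.44·e^(0.046·RH+f) = 1.433 μm/a
  Cl⁻ term: 0.0175·326.4^0.57·exp(0.008·62+0.085·2.8) = 0.9878
  r_corr = 1.433 + 0.9878 = 2.421 μm/a
Power-law: D(7) = r_corr · 7^0.813
  D(7) = 2.421 × 7^0.813 = 2.421 × 4.865 = 11.78 μm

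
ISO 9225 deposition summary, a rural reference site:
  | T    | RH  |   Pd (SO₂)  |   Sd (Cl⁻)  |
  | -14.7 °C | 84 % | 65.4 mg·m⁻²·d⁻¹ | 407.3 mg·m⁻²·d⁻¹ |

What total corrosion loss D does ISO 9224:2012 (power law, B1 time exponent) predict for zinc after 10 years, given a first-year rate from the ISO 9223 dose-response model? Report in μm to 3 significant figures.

zinc: temperature factor f = +0.038·(-24.7) = -0.9386
  Pd branch = 0.0129·Pd^0.44·e^(0.046·RH+f) = 1.513 μm/a
  Sd branch = 0.0175·Sd^0.57·e^(0.008·RH+0.085·T) = 0.3019 μm/a
  r_corr = 1.513 + 0.3019 = 1.815 μm/a
Power-law: D(10) = r_corr · 10^0.813
  D(10) = 1.815 × 10^0.813 = 1.815 × 6.501 = 11.8 μm

D(10) = 11.8 μm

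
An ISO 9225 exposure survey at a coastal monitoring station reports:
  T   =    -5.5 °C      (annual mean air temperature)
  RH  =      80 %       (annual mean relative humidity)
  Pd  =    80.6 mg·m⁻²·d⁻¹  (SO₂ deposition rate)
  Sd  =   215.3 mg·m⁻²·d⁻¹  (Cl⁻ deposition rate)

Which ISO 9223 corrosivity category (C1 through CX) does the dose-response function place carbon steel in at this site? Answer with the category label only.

C3

carbon steel: T≤10 °C ⇒ hinge +0.150·(-5.5−10) = -2.3250
  Pd branch = 1.77·Pd^0.52·e^(0.02·RH+f) = 8.402 μm/a
  Sd branch = 0.102·Sd^0.62·e^(0.033·RH+0.04·T) = 32.07 μm/a
  r_corr = 8.402 + 32.07 = 40.47 μm/a
Category bounds: 25…50 μm/a bracket r_corr ⇒ C3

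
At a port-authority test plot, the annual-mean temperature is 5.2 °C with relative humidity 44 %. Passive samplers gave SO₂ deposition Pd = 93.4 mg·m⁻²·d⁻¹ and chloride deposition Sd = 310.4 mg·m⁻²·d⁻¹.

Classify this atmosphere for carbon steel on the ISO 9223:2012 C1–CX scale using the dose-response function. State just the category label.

carbon steel: temperature factor f = +0.150·(-4.8) = -0.7200
  sulphur-dioxide contribution → 21.98 μm/a
  chloride contribution → 18.82 μm/a
  total first-year rate 40.8 μm/a
ISO 9223 Table 2 (carbon steel): 25 < 40.8 ≤ 50 μm/a ⇒ C3

C3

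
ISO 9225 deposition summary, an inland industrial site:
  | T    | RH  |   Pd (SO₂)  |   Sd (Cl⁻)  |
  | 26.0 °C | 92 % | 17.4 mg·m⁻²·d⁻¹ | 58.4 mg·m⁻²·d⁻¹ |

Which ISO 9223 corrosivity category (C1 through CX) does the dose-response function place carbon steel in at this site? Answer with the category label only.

C5

carbon steel: T>10 °C ⇒ hinge -0.054·(26.0−10) = -0.8640
  SO₂ term: 1.77·17.4^0.52·exp(0.02·92-0.8640) = 20.75
  Sd branch = 0.102·Sd^0.62·e^(0.033·RH+0.04·T) = 74.81 μm/a
  r_corr = 20.75 + 74.81 = 95.56 μm/a
95.6 μm/a falls in (80, 200] for carbon steel → category C5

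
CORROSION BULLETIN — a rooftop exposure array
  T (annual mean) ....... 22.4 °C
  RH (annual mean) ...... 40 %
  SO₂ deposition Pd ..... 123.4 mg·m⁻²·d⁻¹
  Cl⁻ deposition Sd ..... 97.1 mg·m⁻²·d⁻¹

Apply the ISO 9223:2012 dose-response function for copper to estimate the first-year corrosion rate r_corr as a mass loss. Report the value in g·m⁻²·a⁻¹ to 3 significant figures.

r_corr = 4.65 g·m⁻²·a⁻¹

copper: temperature factor f = -0.080·(12.4) = -0.9920
  SO₂ term: 0.0053·123.4^0.26·exp(0.059·40-0.9920) = 0.0728
  Sd branch = 0.01025·Sd^0.27·e^(0.036·RH+0.049·T) = 0.446 μm/a
  r_corr = 0.0728 + 0.446 = 0.5188 μm/a
Convert to mass loss: 0.5188 μm/a × 8.96 g/cm³ = 4.648 g·m⁻²·a⁻¹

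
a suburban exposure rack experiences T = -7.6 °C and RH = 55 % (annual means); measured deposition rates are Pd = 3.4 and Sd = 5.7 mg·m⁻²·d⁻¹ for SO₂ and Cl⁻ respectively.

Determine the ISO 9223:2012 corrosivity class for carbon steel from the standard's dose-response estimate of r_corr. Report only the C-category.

C2

carbon steel: T≤10 °C ⇒ hinge +0.150·(-7.6−10) = -2.6400
  SO₂ term: 1.77·3.4^0.52·exp(0.02·55-2.6400) = 0.717
  Cl⁻ term: 0.102·5.7^0.62·exp(0.033·55+0.04·-7.6) = 1.36
  r_corr = 0.717 + 1.36 = 2.077 μm/a
Category bounds: 1.3…25 μm/a bracket r_corr ⇒ C2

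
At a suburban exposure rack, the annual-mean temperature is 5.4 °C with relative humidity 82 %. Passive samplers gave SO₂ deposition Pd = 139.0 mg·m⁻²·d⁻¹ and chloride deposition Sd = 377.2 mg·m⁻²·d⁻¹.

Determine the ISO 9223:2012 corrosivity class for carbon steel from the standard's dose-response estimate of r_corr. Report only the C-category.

carbon steel: T≤10 °C ⇒ hinge +0.150·(5.4−10) = -0.6900
  Pd branch = 1.77·Pd^0.52·e^(0.02·RH+f) = 59.56 μm/a
  Cl⁻ term: 0.102·377.2^0.62·exp(0.033·82+0.04·5.4) = 75
  r_corr = 59.56 + 75 = 134.6 μm/a
ISO 9223 Table 2 (carbon steel): 80 < 135 ≤ 200 μm/a ⇒ C5

C5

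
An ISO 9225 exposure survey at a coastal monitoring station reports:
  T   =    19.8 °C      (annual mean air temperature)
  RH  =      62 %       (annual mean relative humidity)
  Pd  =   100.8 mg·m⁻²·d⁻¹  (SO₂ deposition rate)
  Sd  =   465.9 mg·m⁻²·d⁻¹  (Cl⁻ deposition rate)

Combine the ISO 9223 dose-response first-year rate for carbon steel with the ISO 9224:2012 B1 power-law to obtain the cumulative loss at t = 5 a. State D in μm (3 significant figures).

carbon steel: T>10 °C ⇒ hinge -0.054·(19.8−10) = -0.5292
  Pd branch = 1.77·Pd^0.52·e^(0.02·RH+f) = 39.67 μm/a
  Cl⁻ term: 0.102·465.9^0.62·exp(0.033·62+0.04·19.8) = 78.61
  sum: 39.67 + 78.61 → r_corr = 118.3 μm/a
Power-law: D(5) = r_corr · 5^0.523
  D(5) = 118.3 × 5^0.523 = 118.3 × 2.32 = 274.5 μm

D(5) = 274 μm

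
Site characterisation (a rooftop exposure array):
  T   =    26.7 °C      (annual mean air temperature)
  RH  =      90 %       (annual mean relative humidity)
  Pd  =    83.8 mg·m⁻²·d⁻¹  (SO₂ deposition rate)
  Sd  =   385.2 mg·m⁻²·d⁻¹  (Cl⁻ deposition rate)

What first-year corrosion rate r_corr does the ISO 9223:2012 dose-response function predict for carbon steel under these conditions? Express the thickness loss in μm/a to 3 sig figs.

carbon steel: T>10 °C ⇒ hinge -0.054·(26.7−10) = -0.9018
  sulphur-dioxide contribution → 43.47 μm/a
  chloride contribution → 232 μm/a
  ⇒ r_corr(carbon steel) = 275.4 μm/a

r_corr = 275 μm/a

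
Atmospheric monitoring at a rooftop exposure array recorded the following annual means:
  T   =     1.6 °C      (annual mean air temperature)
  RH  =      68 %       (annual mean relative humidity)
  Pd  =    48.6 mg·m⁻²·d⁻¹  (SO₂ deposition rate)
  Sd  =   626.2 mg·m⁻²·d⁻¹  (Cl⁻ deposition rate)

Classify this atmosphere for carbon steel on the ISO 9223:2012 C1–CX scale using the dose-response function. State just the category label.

C4

carbon steel: f(T) = +0.150·(T−10) [T≤10 °C] = -1.2600
  SO₂ term: 1.77·48.6^0.52·exp(0.02·68-1.2600) = 14.74
  Sd branch = 0.102·Sd^0.62·e^(0.033·RH+0.04·T) = 55.58 μm/a
  sum: 14.74 + 55.58 → r_corr = 70.32 μm/a
Category bounds: 50…80 μm/a bracket r_corr ⇒ C4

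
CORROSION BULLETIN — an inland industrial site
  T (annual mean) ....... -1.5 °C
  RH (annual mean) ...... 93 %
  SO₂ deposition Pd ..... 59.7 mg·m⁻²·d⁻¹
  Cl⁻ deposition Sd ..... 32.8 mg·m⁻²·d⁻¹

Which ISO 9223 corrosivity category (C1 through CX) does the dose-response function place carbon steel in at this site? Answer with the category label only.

C3

carbon steel: temperature factor f = +0.150·(-11.5) = -1.7250
  SO₂ term: 1.77·59.7^0.52·exp(0.02·93-1.7250) = 16.99
  Sd branch = 0.102·Sd^0.62·e^(0.033·RH+0.04·T) = 18 μm/a
  sum: 16.99 + 18 → r_corr = 34.99 μm/a
35 μm/a falls in (25, 50] for carbon steel → category C3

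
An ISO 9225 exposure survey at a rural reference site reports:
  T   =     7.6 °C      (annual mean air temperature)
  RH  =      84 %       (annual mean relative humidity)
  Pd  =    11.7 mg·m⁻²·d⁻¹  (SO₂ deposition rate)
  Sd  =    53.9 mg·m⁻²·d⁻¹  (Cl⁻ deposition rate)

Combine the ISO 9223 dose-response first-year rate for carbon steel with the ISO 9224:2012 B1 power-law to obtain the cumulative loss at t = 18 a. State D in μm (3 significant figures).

D(18) = 227 μm

carbon steel: temperature factor f = +0.150·(-2.4) = -0.3600
  SO₂ term: 1.77·11.7^0.52·exp(0.02·84-0.3600) = 23.81
  Cl⁻ term: 0.102·53.9^0.62·exp(0.033·84+0.04·7.6) = 26.19
  sum: 23.81 + 26.19 → r_corr = 49.99 μm/a
Long-term exponent b (ISO 9224 Table 2, B1) = 0.523
  D(18) = 49.99 × 18^0.523 = 49.99 × 4.534 = 226.7 μm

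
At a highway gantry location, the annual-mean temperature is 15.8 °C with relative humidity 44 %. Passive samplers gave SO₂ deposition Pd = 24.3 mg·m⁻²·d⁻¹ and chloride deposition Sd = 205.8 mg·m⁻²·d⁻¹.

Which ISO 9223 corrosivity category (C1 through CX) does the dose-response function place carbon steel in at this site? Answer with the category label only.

carbon steel: f(T) = -0.054·(T−10) [T>10 °C] = -0.3132
  sulphur-dioxide contribution → 16.39 μm/a
  chloride contribution → 22.28 μm/a
  total first-year rate 38.68 μm/a
38.7 μm/a falls in (25, 50] for carbon steel → category C3

C3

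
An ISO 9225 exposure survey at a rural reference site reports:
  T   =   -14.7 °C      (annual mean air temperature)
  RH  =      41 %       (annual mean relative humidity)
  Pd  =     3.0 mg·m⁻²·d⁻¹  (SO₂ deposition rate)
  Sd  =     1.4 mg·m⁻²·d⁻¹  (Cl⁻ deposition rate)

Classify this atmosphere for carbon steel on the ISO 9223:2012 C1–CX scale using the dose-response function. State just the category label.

carbon steel: T≤10 °C ⇒ hinge +0.150·(-14.7−10) = -3.7050
  SO₂ term: 1.77·3.0^0.52·exp(0.02·41-3.7050) = 0.175
  Sd branch = 0.102·Sd^0.62·e^(0.033·RH+0.04·T) = 0.27 μm/a
  r_corr = 0.175 + 0.27 = 0.4451 μm/a
ISO 9223 Table 2 (carbon steel): 0 < 0.445 ≤ 1.3 μm/a ⇒ C1

C1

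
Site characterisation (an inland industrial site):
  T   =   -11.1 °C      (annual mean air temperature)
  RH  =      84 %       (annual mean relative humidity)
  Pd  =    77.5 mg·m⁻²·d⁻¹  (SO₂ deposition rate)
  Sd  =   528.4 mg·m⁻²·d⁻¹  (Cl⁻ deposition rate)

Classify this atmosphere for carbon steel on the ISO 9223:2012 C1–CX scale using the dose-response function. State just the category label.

carbon steel: f(T) = +0.150·(T−10) [T≤10 °C] = -3.1650
  sulphur-dioxide contribution → 3.85 μm/a
  chloride contribution → 51.04 μm/a
  total first-year rate 54.89 μm/a
Category bounds: 50…80 μm/a bracket r_corr ⇒ C4

C4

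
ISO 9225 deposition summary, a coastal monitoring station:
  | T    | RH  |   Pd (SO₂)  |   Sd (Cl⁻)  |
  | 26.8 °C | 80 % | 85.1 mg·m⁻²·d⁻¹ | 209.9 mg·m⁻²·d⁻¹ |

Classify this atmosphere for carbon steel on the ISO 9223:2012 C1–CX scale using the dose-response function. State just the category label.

carbon steel: f(T) = -0.054·(T−10) [T>10 °C] = -0.9072
  sulphur-dioxide contribution → 35.68 μm/a
  chloride contribution → 114.9 μm/a
  total first-year rate 150.6 μm/a
ISO 9223 Table 2 (carbon steel): 80 < 151 ≤ 200 μm/a ⇒ C5

C5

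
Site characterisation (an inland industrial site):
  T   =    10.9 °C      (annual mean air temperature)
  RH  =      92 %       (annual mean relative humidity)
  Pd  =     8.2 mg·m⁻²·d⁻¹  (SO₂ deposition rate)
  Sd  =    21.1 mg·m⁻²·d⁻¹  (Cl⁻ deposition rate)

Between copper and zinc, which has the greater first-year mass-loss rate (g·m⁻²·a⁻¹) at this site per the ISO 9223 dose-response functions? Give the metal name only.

copper: T>10 °C ⇒ hinge -0.080·(10.9−10) = -0.0720
  SO₂ term: 0.0053·8.2^0.26·exp(0.059·92-0.0720) = 1.941
  Sd branch = 0.01025·Sd^0.27·e^(0.036·RH+0.049·T) = 1.093 μm/a
  sum: 1.941 + 1.093 → r_corr = 3.034 μm/a
  mass loss = 3.034 μm/a × 8.96 g/cm³ = 27.18 g·m⁻²·a⁻¹
zinc: T>10 °C ⇒ hinge -0.071·(10.9−10) = -0.0639
  SO₂ term: 0.0129·8.2^0.44·exp(0.046·92-0.0639) = 2.103
  Cl⁻ term: 0.0175·21.1^0.57·exp(0.008·92+0.085·10.9) = 0.5247
  r_corr = 2.103 + 0.5247 = 2.628 μm/a
  mass loss = 2.628 μm/a × 7.14 g/cm³ = 18.76 g·m⁻²·a⁻¹
Ordering by g·m⁻²·a⁻¹: copper (27.2) > zinc (18.8)

copper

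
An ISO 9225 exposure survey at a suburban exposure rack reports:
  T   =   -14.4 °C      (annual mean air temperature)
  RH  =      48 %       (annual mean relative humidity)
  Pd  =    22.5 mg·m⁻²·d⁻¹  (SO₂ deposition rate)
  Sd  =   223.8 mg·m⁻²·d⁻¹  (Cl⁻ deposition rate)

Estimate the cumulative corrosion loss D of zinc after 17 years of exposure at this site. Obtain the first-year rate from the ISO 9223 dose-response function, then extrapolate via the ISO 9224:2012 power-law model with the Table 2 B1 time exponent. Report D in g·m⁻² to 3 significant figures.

zinc: temperature factor f = +0.038·(-24.4) = -0.9272
  sulphur-dioxide contribution → 0.1827 μm/a
  chloride contribution → 0.1651 μm/a
  ⇒ r_corr(zinc) = 0.3478 μm/a
Power-law: D(17) = r_corr · 17^0.813
  D(17) = 0.3478 × 17^0.813 = 0.3478 × 10.01 = 3.481 μm
  Mass loss = 3.481 μm × 7.14 g/cm³ = 24.85 g·m⁻²

D(17) = 24.9 g·m⁻²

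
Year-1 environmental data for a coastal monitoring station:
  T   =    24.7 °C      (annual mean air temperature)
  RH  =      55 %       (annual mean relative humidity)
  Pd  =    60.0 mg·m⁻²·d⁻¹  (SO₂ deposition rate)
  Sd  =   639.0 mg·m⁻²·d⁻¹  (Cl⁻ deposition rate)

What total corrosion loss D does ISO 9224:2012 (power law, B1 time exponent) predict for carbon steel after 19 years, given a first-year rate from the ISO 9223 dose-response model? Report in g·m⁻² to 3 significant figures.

D(19) = 4.12e+03 g·m⁻²

carbon steel: f(T) = -0.054·(T−10) [T>10 °C] = -0.7938
  SO₂ term: 1.77·60.0^0.52·exp(0.02·55-0.7938) = 20.21
  Sd branch = 0.102·Sd^0.62·e^(0.033·RH+0.04·T) = 92.33 μm/a
  sum: 20.21 + 92.33 → r_corr = 112.5 μm/a
Power-law: D(19) = r_corr · 19^0.523
  D(19) = 112.5 × 19^0.523 = 112.5 × 4.664 = 524.9 μm
  Mass loss = 524.9 μm × 7.85 g/cm³ = 4121 g·m⁻²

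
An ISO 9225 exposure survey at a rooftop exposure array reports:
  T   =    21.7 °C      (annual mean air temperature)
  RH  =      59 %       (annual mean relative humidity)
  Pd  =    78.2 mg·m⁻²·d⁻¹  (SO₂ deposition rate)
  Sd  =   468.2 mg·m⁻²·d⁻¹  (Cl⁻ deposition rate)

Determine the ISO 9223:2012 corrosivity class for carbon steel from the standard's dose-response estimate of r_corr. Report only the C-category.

carbon steel: T>10 °C ⇒ hinge -0.054·(21.7−10) = -0.6318
  sulphur-dioxide contribution → 29.55 μm/a
  chloride contribution → 77.06 μm/a
  total first-year rate 106.6 μm/a
107 μm/a falls in (80, 200] for carbon steel → category C5

C5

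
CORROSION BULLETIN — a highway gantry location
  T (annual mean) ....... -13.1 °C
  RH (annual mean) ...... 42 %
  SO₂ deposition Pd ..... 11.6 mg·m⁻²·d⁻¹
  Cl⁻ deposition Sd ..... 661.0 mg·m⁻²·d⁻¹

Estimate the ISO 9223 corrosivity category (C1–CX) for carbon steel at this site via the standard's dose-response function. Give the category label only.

C2

carbon steel: T≤10 °C ⇒ hinge +0.150·(-13.1−10) = -3.4650
  Pd branch = 1.77·Pd^0.52·e^(0.02·RH+f) = 0.4586 μm/a
  Cl⁻ term: 0.102·661.0^0.62·exp(0.033·42+0.04·-13.1) = 13.54
  r_corr = 0.4586 + 13.54 = 13.99 μm/a
14 μm/a falls in (1.3, 25] for carbon steel → category C2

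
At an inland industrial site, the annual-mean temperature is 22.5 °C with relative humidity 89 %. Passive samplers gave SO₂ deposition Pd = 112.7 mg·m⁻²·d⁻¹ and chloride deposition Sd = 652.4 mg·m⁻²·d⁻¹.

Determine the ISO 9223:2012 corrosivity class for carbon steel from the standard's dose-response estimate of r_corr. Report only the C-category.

CX

carbon steel: f(T) = -0.054·(T−10) [T>10 °C] = -0.6750
  Pd branch = 1.77·Pd^0.52·e^(0.02·RH+f) = 62.35 μm/a
  Cl⁻ term: 0.102·652.4^0.62·exp(0.033·89+0.04·22.5) = 263
  sum: 62.35 + 263 → r_corr = 325.4 μm/a
Category bounds: 200…700 μm/a bracket r_corr ⇒ CX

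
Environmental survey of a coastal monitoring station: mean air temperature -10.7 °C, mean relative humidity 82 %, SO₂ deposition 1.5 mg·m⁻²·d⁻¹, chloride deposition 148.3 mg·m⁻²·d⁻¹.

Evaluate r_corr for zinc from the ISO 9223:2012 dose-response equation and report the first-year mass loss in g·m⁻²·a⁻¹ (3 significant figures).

zinc: T≤10 °C ⇒ hinge +0.038·(-10.7−10) = -0.7866
  SO₂ term: 0.0129·1.5^0.44·exp(0.046·82-0.7866) = 0.3052
  Sd branch = 0.0175·Sd^0.57·e^(0.008·RH+0.085·T) = 0.2347 μm/a
  sum: 0.3052 + 0.2347 → r_corr = 0.5399 μm/a
Convert to mass loss: 0.5399 μm/a × 7.14 g/cm³ = 3.855 g·m⁻²·a⁻¹

r_corr = 3.85 g·m⁻²·a⁻¹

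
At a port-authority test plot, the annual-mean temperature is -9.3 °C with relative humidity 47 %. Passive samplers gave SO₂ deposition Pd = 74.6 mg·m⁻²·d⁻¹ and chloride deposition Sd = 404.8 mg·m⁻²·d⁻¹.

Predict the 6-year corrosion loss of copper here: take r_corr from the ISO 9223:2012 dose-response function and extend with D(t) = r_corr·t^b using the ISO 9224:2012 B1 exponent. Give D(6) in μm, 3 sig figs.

D(6) = 0.665 μm

copper: f(T) = +0.126·(T−10) [T≤10 °C] = -2.4318
  SO₂ term: 0.0053·74.6^0.26·exp(0.059·47-2.4318) = 0.02288
  Cl⁻ term: 0.01025·404.8^0.27·exp(0.036·47+0.049·-9.3) = 0.1785
  sum: 0.02288 + 0.1785 → r_corr = 0.2014 μm/a
Power-law: D(6) = r_corr · 6^0.667
  D(6) = 0.2014 × 6^0.667 = 0.2014 × 3.304 = 0.6653 μm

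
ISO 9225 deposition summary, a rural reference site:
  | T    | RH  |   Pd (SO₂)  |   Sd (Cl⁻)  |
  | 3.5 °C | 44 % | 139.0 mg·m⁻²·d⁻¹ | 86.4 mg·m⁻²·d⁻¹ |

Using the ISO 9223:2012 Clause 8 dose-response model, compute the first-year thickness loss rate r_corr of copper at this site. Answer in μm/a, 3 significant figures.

r_corr = 0.311 μm/a

copper: T≤10 °C ⇒ hinge +0.126·(3.5−10) = -0.8190
  Pd branch = 0.0053·Pd^0.26·e^(0.059·RH+f) = 0.113 μm/a
  Sd branch = 0.01025·Sd^0.27·e^(0.036·RH+0.049·T) = 0.1977 μm/a
  r_corr = 0.113 + 0.1977 = 0.3107 μm/a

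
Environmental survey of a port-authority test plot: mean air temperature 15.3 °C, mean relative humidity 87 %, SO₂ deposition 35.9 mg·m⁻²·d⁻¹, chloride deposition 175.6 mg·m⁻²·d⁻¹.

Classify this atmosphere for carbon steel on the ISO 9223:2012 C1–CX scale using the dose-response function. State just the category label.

C5

carbon steel: T>10 °C ⇒ hinge -0.054·(15.3−10) = -0.2862
  Pd branch = 1.77·Pd^0.52·e^(0.02·RH+f) = 48.75 μm/a
  Sd branch = 0.102·Sd^0.62·e^(0.033·RH+0.04·T) = 81.82 μm/a
  sum: 48.75 + 81.82 → r_corr = 130.6 μm/a
ISO 9223 Table 2 (carbon steel): 80 < 131 ≤ 200 μm/a ⇒ C5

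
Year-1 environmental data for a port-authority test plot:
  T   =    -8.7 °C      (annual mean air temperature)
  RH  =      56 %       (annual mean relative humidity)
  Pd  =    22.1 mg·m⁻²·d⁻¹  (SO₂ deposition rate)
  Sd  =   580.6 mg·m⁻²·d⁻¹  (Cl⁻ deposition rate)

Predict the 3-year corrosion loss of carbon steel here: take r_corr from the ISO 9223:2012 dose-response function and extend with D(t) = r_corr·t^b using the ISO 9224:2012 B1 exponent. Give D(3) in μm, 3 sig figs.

carbon steel: temperature factor f = +0.150·(-18.7) = -2.8050
  sulphur-dioxide contribution → 1.642 μm/a
  chloride contribution → 23.64 μm/a
  ⇒ r_corr(carbon steel) = 25.28 μm/a
Power-law: D(3) = r_corr · 3^0.523
  D(3) = 25.28 × 3^0.523 = 25.28 × 1.776 = 44.91 μm

D(3) = 44.9 μm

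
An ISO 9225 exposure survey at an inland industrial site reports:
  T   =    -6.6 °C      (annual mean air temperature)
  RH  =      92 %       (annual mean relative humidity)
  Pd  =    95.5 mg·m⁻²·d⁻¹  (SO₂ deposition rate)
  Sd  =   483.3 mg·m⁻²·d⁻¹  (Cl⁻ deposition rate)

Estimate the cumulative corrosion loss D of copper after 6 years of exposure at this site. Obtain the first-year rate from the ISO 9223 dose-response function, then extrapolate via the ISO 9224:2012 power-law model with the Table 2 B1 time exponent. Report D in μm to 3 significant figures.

D(6) = 5.18 μm

copper: f(T) = +0.126·(T−10) [T≤10 °C] = -2.0916
  Pd branch = 0.0053·Pd^0.26·e^(0.059·RH+f) = 0.4876 μm/a
  Cl⁻ term: 0.01025·483.3^0.27·exp(0.036·92+0.049·-6.6) = 1.08
  r_corr = 0.4876 + 1.08 = 1.568 μm/a
Long-term exponent b (ISO 9224 Table 2, B1) = 0.667
  D(6) = 1.568 × 6^0.667 = 1.568 × 3.304 = 5.179 μm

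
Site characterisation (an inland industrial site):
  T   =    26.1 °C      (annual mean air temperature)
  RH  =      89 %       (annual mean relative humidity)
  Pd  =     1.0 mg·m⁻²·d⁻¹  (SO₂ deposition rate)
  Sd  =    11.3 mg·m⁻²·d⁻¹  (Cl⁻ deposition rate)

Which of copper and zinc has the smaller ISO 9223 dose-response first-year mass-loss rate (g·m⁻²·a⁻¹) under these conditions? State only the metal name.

copper: T>10 °C ⇒ hinge -0.080·(26.1−10) = -1.2880
  sulphur-dioxide contribution → 0.2789 μm/a
  chloride contribution → 1.746 μm/a
  total first-year rate 2.024 μm/a
  mass loss = 2.024 μm/a × 8.96 g/cm³ = 18.14 g·m⁻²·a⁻¹
zinc: T>10 °C ⇒ hinge -0.071·(26.1−10) = -1.1431
  sulphur-dioxide contribution → 0.2467 μm/a
  chloride contribution → 1.306 μm/a
  ⇒ r_corr(zinc) = 1.553 μm/a
  mass loss = 1.553 μm/a × 7.14 g/cm³ = 11.09 g·m⁻²·a⁻¹
Ordering by g·m⁻²·a⁻¹: copper (18.1) > zinc (11.1)

zinc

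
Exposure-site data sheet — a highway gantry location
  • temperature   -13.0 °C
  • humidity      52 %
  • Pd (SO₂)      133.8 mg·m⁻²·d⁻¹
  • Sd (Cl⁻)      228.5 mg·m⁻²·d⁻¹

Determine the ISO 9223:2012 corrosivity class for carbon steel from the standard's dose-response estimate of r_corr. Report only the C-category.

carbon steel: f(T) = +0.150·(T−10) [T≤10 °C] = -3.4500
  SO₂ term: 1.77·133.8^0.52·exp(0.02·52-3.4500) = 2.028
  Cl⁻ term: 0.102·228.5^0.62·exp(0.033·52+0.04·-13.0) = 9.784
  sum: 2.028 + 9.784 → r_corr = 11.81 μm/a
11.8 μm/a falls in (1.3, 25] for carbon steel → category C2

C2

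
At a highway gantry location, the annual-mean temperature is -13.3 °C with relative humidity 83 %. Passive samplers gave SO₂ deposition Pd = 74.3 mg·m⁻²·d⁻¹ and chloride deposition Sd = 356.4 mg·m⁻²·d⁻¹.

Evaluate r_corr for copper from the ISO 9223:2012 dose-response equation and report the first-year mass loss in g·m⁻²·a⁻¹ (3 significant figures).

copper: T≤10 °C ⇒ hinge +0.126·(-13.3−10) = -2.9358
  SO₂ term: 0.0053·74.3^0.26·exp(0.059·83-2.9358) = 0.1155
  Cl⁻ term: 0.01025·356.4^0.27·exp(0.036·83+0.049·-13.3) = 0.5181
  r_corr = 0.1155 + 0.5181 = 0.6335 μm/a
Convert to mass loss: 0.6335 μm/a × 8.96 g/cm³ = 5.677 g·m⁻²·a⁻¹

r_corr = 5.68 g·m⁻²·a⁻¹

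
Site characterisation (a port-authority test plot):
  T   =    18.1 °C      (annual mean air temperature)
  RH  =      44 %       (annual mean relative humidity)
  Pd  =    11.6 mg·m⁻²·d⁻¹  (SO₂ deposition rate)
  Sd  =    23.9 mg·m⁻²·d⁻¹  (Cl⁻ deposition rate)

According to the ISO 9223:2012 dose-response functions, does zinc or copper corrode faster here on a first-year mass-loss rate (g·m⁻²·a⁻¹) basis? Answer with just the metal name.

zinc

zinc: f(T) = -0.071·(T−10) [T>10 °C] = -0.5751
  sulphur-dioxide contribution → 0.1615 μm/a
  chloride contribution → 0.7076 μm/a
  total first-year rate 0.8691 μm/a
  mass loss = 0.8691 μm/a × 7.14 g/cm³ = 6.205 g·m⁻²·a⁻¹
copper: f(T) = -0.080·(T−10) [T>10 °C] = -0.6480
  sulphur-dioxide contribution → 0.07031 μm/a
  chloride contribution → 0.2858 μm/a
  ⇒ r_corr(copper) = 0.3561 μm/a
  mass loss = 0.3561 μm/a × 8.96 g/cm³ = 3.19 g·m⁻²·a⁻¹
Ordering by g·m⁻²·a⁻¹: zinc (6.21) > copper (3.19)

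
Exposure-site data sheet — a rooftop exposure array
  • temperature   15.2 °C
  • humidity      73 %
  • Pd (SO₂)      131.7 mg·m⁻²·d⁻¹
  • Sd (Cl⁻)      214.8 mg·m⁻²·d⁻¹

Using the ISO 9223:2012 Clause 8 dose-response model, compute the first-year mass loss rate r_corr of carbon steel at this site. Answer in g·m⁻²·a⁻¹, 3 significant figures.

r_corr = 1.03e+03 g·m⁻²·a⁻¹

carbon steel: temperature factor f = -0.054·(5.2) = -0.2808
  SO₂ term: 1.77·131.7^0.52·exp(0.02·73-0.2808) = 72.82
  Sd branch = 0.102·Sd^0.62·e^(0.033·RH+0.04·T) = 58.17 μm/a
  r_corr = 72.82 + 58.17 = 131 μm/a
Convert to mass loss: 131 μm/a × 7.85 g/cm³ = 1028 g·m⁻²·a⁻¹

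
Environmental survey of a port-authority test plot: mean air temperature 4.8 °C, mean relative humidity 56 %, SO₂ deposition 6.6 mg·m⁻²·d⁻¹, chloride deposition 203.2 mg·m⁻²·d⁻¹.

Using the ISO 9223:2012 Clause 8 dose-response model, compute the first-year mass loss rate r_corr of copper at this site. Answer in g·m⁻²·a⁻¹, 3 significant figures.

copper: T≤10 °C ⇒ hinge +0.126·(4.8−10) = -0.6552
  sulphur-dioxide contribution → 0.1224 μm/a
  chloride contribution → 0.4088 μm/a
  ⇒ r_corr(copper) = 0.5312 μm/a
Convert to mass loss: 0.5312 μm/a × 8.96 g/cm³ = 4.76 g·m⁻²·a⁻¹

r_corr = 4.76 g·m⁻²·a⁻¹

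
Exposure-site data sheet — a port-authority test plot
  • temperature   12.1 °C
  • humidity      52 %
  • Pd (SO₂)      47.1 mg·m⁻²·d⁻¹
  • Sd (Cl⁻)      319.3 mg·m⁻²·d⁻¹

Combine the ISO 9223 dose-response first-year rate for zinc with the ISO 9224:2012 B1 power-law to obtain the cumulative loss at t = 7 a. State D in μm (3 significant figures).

zinc: temperature factor f = -0.071·(2.1) = -0.1491
  sulphur-dioxide contribution → 0.6619 μm/a
  chloride contribution → 1.985 μm/a
  ⇒ r_corr(zinc) = 2.647 μm/a
Long-term exponent b (ISO 9224 Table 2, B1) = 0.813
  D(7) = 2.647 × 7^0.813 = 2.647 × 4.865 = 12.88 μm

D(7) = 12.9 μm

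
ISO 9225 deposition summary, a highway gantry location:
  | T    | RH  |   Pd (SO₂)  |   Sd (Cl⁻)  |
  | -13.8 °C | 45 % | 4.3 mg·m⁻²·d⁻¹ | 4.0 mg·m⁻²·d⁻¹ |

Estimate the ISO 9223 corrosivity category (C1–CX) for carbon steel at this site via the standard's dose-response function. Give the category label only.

C1

carbon steel: temperature factor f = +0.150·(-23.8) = -3.5700
  Pd branch = 1.77·Pd^0.52·e^(0.02·RH+f) = 0.2617 μm/a
  Cl⁻ term: 0.102·4.0^0.62·exp(0.033·45+0.04·-13.8) = 0.6125
  r_corr = 0.2617 + 0.6125 = 0.8742 μm/a
ISO 9223 Table 2 (carbon steel): 0 < 0.874 ≤ 1.3 μm/a ⇒ C1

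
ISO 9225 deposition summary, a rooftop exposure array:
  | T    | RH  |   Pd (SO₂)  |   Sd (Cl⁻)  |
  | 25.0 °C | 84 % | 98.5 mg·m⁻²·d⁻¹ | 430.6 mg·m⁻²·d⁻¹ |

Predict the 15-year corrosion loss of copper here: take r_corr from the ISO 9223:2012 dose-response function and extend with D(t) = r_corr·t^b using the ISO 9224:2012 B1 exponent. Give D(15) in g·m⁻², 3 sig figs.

copper: temperature factor f = -0.080·(15.0) = -1.2000
  Pd branch = 0.0053·Pd^0.26·e^(0.059·RH+f) = 0.7478 μm/a
  Cl⁻ term: 0.01025·430.6^0.27·exp(0.036·84+0.049·25.0) = 3.692
  r_corr = 0.7478 + 3.692 = 4.44 μm/a
ISO 9224: D(t) = r_corr · t^b with b = 0.667 (copper, B1)
  D(15) = 4.44 × 15^0.667 = 4.44 × 6.088 = 27.03 μm
  Mass loss = 27.03 μm × 8.96 g/cm³ = 242.2 g·m⁻²

D(15) = 242 g·m⁻²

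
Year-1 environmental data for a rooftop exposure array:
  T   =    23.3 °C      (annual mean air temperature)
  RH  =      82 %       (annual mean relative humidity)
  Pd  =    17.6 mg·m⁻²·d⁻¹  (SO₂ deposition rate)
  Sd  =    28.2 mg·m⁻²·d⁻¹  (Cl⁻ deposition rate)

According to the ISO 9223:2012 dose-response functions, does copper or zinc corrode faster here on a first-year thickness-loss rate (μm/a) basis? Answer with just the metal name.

copper: f(T) = -0.080·(T−10) [T>10 °C] = -1.0640
  Pd branch = 0.0053·Pd^0.26·e^(0.059·RH+f) = 0.4866 μm/a
  Cl⁻ term: 0.01025·28.2^0.27·exp(0.036·82+0.049·23.3) = 1.514
  sum: 0.4866 + 1.514 → r_corr = 2.001 μm/a
zinc: T>10 °C ⇒ hinge -0.071·(23.3−10) = -0.9443
  SO₂ term: 0.0129·17.6^0.44·exp(0.046·82-0.9443) = 0.7703
  Cl⁻ term: 0.0175·28.2^0.57·exp(0.008·82+0.085·23.3) = 1.639
  r_corr = 0.7703 + 1.639 = 2.41 μm/a
Ordering by μm/a: zinc (2.41) > copper (2)

zinc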